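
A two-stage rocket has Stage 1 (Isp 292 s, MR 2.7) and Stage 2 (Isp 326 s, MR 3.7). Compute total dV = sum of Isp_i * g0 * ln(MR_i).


dV1 = 292 * 9.81 * ln(2.7) = 2845.2 m/s
dV2 = 326 * 9.81 * ln(3.7) = 4184.1 m/s
Total dV = 2845.2 + 4184.1 = 7029.3 m/s ~ 7029 m/s

7029 m/s


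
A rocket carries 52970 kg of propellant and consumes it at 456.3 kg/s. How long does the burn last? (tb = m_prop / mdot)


tb = 52970 / 456.3 = 116.1 s

116.1 s


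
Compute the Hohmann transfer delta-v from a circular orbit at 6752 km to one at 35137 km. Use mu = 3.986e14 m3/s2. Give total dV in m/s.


V1 = sqrt(mu/r1) = 7683.38 m/s
dV1 = V1*(sqrt(2*r2/(r1+r2)) - 1) = 2268.38 m/s
V2 = sqrt(mu/r2) = 3368.11 m/s
dV2 = V2*(1 - sqrt(2*r1/(r1+r2))) = 1455.76 m/s
Total dV = 3724 m/s

3724 m/s


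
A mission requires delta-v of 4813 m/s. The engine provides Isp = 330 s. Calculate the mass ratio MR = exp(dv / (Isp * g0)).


Ve = 330 * 9.81 = 3237.3 m/s
MR = exp(4813 / 3237.3) = 4.423

4.423


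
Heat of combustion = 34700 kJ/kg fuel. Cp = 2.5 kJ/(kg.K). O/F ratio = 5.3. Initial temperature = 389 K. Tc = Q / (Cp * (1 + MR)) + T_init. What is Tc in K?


Tc = 34700 / (2.5 * (1 + 5.3)) + 389 = 2592 K

2592 K


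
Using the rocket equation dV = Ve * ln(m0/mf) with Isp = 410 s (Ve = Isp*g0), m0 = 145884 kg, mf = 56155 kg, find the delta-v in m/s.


Ve = 410 * 9.81 = 4022.1 m/s
dV = 4022.1 * ln(145884/56155) = 3840 m/s

3840 m/s


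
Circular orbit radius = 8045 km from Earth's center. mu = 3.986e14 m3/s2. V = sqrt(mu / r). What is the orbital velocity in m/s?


V = sqrt(3.986e14 / 8045000) = 7039 m/s

7039 m/s


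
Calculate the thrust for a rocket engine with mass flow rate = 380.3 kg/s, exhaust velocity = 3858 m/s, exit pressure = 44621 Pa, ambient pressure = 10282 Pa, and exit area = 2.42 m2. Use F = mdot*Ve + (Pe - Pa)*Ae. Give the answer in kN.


F = 380.3 * 3858 + (44621 - 10282) * 2.42 = 1.5503e+06 N = 1550.3 kN

1550.3 kN


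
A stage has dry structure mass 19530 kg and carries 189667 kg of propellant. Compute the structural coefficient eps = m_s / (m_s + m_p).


eps = 19530 / (19530 + 189667) = 0.0934

0.0934


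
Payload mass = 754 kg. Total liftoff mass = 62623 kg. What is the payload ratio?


PR = 754 / 62623 = 0.012

0.012


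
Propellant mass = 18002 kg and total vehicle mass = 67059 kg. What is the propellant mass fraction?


PMF = 18002 / 67059 = 0.268

0.268


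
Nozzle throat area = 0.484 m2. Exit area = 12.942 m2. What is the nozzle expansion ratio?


AR = 12.942 / 0.484 = 26.7

26.7


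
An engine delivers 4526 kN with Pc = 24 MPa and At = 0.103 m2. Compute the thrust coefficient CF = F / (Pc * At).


CF = 4526000 / (24e6 * 0.103) = 1.83

1.83


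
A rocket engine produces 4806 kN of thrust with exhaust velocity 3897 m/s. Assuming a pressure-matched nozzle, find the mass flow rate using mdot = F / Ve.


mdot = F / Ve = 4806000 / 3897 = 1233.3 kg/s

1233.3 kg/s


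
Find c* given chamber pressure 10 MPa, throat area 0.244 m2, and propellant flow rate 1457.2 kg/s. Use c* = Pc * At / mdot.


c* = 10e6 * 0.244 / 1457.2 = 1674 m/s

1674 m/s


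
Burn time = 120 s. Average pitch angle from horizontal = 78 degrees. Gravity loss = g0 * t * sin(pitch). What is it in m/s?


GL = 9.81 * 120 * sin(78 deg) = 1151 m/s

1151 m/s


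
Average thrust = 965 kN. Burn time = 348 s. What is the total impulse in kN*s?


It = 965 * 348 = 335820 kN*s

335820 kN*s


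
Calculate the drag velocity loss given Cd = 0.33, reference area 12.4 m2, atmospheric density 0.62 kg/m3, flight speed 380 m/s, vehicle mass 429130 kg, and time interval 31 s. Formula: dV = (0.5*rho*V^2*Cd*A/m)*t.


D = 0.5 * 0.62 * 380^2 * 0.33 * 12.4 = 183174.29 N
a = 183174.29 / 429130 = 0.4269 m/s2
dV = 0.4269 * 31 = 13.2 m/s

13.2 m/s


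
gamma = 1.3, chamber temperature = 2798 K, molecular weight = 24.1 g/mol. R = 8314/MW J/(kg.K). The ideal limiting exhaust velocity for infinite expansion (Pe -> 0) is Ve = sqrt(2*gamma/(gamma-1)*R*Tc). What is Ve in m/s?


R = 8314 / 24.1 = 344.98 J/(kg.K)
Ve = sqrt(2 * 1.3 / (1.3 - 1) * 344.98 * 2798) = 2892 m/s

2892 m/s


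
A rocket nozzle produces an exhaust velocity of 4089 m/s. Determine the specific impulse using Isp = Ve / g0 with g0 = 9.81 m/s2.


Isp = Ve / g0 = 4089 / 9.81 = 416.8 s

416.8 s


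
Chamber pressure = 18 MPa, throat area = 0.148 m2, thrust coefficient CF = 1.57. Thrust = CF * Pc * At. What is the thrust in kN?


F = 1.57 * 18e6 * 0.148 = 4.1825e+06 N = 4182.5 kN

4182.5 kN


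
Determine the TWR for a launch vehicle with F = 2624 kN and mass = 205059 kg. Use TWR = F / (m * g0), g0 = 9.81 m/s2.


TWR = 2624000 / (205059 * 9.81) = 1.3

1.3


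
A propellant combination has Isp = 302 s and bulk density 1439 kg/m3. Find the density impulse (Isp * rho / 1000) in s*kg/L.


rho*Isp = 302 * 1439 / 1000 = 435 s*kg/L

435 s*kg/L


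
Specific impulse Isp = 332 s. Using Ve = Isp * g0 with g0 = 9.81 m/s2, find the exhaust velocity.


Ve = Isp * g0 = 332 * 9.81 = 3256.9 m/s

3256.9 m/s


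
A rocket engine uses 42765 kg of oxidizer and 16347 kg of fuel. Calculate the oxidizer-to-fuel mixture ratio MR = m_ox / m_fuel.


MR = 42765 / 16347 = 2.62

2.62


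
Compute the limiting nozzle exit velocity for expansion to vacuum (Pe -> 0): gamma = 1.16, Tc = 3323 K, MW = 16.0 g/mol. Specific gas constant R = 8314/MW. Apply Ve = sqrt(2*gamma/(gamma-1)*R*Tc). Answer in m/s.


R = 8314 / 16.0 = 519.62 J/(kg.K)
Ve = sqrt(2 * 1.16 / (1.16 - 1) * 519.62 * 3323) = 5004 m/s

5004 m/s


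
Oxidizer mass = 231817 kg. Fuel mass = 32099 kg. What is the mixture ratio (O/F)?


MR = 231817 / 32099 = 7.22

7.22


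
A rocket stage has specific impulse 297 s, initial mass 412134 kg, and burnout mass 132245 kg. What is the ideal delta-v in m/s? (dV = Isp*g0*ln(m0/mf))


Ve = 297 * 9.81 = 2913.57 m/s
dV = 2913.57 * ln(412134/132245) = 3312 m/s

3312 m/s


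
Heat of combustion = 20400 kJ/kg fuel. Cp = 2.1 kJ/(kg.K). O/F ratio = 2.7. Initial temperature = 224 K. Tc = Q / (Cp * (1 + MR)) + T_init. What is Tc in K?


Tc = 20400 / (2.1 * (1 + 2.7)) + 224 = 2849 K

2849 K


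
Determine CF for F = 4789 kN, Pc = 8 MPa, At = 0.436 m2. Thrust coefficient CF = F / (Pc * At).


CF = 4789000 / (8e6 * 0.436) = 1.37

1.37


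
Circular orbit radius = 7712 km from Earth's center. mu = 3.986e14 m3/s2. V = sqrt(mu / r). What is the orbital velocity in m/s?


V = sqrt(3.986e14 / 7712000) = 7189 m/s

7189 m/s


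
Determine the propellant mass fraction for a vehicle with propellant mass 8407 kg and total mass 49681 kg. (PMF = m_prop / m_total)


PMF = 8407 / 49681 = 0.169

0.169


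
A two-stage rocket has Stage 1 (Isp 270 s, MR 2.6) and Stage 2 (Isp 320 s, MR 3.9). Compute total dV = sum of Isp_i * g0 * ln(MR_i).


dV1 = 270 * 9.81 * ln(2.6) = 2530.9 m/s
dV2 = 320 * 9.81 * ln(3.9) = 4272.4 m/s
Total dV = 2530.9 + 4272.4 = 6803.3 m/s ~ 6803 m/s

6803 m/s


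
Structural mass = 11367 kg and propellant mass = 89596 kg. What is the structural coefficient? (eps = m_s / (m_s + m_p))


eps = 11367 / (11367 + 89596) = 0.1126

0.1126


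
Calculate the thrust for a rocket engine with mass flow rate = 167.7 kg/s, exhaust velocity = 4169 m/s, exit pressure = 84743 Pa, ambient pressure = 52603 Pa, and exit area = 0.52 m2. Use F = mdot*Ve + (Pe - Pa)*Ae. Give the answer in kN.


F = 167.7 * 4169 + (84743 - 52603) * 0.52 = 715854.0 N = 715.9 kN

715.9 kN


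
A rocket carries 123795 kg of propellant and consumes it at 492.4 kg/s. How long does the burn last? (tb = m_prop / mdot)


tb = 123795 / 492.4 = 251.4 s

251.4 s


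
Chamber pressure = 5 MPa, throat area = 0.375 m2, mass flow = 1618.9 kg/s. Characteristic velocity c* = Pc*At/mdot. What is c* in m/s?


c* = 5e6 * 0.375 / 1618.9 = 1158 m/s

1158 m/s


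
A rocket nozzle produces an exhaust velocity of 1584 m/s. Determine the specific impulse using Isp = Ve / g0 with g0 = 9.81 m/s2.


Isp = Ve / g0 = 1584 / 9.81 = 161.5 s

161.5 s


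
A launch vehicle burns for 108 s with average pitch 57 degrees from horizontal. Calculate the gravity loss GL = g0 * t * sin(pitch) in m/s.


GL = 9.81 * 108 * sin(57 deg) = 889 m/s

889 m/s


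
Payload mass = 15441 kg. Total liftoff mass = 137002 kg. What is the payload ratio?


PR = 15441 / 137002 = 0.1127

0.1127


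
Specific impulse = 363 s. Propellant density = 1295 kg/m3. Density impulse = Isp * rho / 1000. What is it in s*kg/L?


rho*Isp = 363 * 1295 / 1000 = 470 s*kg/L

470 s*kg/L


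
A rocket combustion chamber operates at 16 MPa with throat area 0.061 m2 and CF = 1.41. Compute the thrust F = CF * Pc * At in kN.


F = 1.41 * 16e6 * 0.061 = 1.3762e+06 N = 1376.2 kN

1376.2 kN


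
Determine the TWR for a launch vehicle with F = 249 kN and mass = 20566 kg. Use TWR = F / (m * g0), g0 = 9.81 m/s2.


TWR = 249000 / (20566 * 9.81) = 1.23

1.23


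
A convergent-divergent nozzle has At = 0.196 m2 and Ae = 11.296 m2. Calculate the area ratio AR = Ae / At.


AR = 11.296 / 0.196 = 57.6

57.6


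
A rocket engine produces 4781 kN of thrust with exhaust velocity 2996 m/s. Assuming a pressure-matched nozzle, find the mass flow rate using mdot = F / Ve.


mdot = F / Ve = 4781000 / 2996 = 1595.8 kg/s

1595.8 kg/s


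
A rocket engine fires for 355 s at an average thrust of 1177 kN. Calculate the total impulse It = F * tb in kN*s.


It = 1177 * 355 = 417835 kN*s

417835 kN*s


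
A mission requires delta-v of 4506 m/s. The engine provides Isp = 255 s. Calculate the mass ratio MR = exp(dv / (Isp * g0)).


Ve = 255 * 9.81 = 2501.55 m/s
MR = exp(4506 / 2501.55) = 6.057

6.057


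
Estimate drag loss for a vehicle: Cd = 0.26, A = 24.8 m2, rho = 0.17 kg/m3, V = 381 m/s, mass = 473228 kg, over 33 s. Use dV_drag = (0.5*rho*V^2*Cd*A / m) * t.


D = 0.5 * 0.17 * 381^2 * 0.26 * 24.8 = 79559.84 N
a = 79559.84 / 473228 = 0.1681 m/s2
dV = 0.1681 * 33 = 5.5 m/s

5.5 m/s


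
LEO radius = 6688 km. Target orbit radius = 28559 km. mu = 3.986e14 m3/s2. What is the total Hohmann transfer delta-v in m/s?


V1 = sqrt(mu/r1) = 7720.06 m/s
dV1 = V1*(sqrt(2*r2/(r1+r2)) - 1) = 2107.51 m/s
V2 = sqrt(mu/r2) = 3735.92 m/s
dV2 = V2*(1 - sqrt(2*r1/(r1+r2))) = 1434.48 m/s
Total dV = 3542 m/s

3542 m/s


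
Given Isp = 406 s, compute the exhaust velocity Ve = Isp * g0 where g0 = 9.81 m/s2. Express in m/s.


Ve = Isp * g0 = 406 * 9.81 = 3982.9 m/s

3982.9 m/s


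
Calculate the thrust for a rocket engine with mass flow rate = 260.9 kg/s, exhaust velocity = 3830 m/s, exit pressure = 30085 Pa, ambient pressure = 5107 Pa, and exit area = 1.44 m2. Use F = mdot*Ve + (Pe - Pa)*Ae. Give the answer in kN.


F = 260.9 * 3830 + (30085 - 5107) * 1.44 = 1.0352e+06 N = 1035.2 kN

1035.2 kN


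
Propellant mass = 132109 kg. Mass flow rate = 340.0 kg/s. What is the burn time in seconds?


tb = 132109 / 340.0 = 388.6 s

388.6 s


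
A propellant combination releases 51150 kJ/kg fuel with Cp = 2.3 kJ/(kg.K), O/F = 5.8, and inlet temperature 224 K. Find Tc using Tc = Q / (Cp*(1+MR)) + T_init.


Tc = 51150 / (2.3 * (1 + 5.8)) + 224 = 3494 K

3494 K


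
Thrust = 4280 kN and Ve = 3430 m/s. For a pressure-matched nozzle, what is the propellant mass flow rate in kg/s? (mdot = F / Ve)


mdot = F / Ve = 4280000 / 3430 = 1247.8 kg/s

1247.8 kg/s


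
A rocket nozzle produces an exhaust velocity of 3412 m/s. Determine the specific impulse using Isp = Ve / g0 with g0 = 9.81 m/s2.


Isp = Ve / g0 = 3412 / 9.81 = 347.8 s

347.8 s


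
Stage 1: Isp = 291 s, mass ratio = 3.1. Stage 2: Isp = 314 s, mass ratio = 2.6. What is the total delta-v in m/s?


dV1 = 291 * 9.81 * ln(3.1) = 3229.8 m/s
dV2 = 314 * 9.81 * ln(2.6) = 2943.3 m/s
Total dV = 3229.8 + 2943.3 = 6173.1 m/s ~ 6173 m/s

6173 m/s


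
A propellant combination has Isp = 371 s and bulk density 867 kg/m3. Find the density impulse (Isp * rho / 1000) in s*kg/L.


rho*Isp = 371 * 867 / 1000 = 322 s*kg/L

322 s*kg/L


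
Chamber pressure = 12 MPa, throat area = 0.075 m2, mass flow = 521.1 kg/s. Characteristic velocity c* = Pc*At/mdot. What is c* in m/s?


c* = 12e6 * 0.075 / 521.1 = 1727 m/s

1727 m/s


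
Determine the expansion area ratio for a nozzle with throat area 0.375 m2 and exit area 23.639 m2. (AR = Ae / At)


AR = 23.639 / 0.375 = 63.0

63.0


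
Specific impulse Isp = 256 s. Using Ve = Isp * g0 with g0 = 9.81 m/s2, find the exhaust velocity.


Ve = Isp * g0 = 256 * 9.81 = 2511.4 m/s

2511.4 m/s


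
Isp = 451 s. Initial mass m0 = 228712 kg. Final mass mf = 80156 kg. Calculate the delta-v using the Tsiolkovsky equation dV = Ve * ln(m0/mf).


Ve = 451 * 9.81 = 4424.31 m/s
dV = 4424.31 * ln(228712/80156) = 4639 m/s

4639 m/s


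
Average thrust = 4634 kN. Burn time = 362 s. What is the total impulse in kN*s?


It = 4634 * 362 = 1677508 kN*s

1677508 kN*s


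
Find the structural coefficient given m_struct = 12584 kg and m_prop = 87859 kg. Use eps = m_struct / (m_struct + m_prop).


eps = 12584 / (12584 + 87859) = 0.1253

0.1253


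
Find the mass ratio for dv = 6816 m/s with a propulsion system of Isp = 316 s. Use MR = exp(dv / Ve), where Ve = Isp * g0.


Ve = 316 * 9.81 = 3099.96 m/s
MR = exp(6816 / 3099.96) = 9.014

9.014


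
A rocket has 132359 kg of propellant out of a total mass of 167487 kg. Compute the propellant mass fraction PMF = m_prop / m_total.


PMF = 132359 / 167487 = 0.79

0.79


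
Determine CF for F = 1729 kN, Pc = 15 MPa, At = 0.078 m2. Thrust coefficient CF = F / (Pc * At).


CF = 1729000 / (15e6 * 0.078) = 1.48

1.48


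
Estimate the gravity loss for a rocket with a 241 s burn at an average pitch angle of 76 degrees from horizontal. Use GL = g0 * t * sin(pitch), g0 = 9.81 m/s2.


GL = 9.81 * 241 * sin(76 deg) = 2294 m/s

2294 m/s


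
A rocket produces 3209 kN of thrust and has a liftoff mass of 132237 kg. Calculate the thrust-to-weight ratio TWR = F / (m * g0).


TWR = 3209000 / (132237 * 9.81) = 2.47

2.47


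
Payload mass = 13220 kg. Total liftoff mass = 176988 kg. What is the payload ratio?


PR = 13220 / 176988 = 0.0747

0.0747


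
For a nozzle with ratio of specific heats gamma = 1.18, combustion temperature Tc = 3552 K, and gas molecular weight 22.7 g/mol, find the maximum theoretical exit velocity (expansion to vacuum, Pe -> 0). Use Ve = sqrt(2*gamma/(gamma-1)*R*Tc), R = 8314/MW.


R = 8314 / 22.7 = 366.26 J/(kg.K)
Ve = sqrt(2 * 1.18 / (1.18 - 1) * 366.26 * 3552) = 4130 m/s

4130 m/s


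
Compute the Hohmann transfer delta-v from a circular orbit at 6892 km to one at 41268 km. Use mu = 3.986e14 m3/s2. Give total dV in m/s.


V1 = sqrt(mu/r1) = 7604.94 m/s
dV1 = V1*(sqrt(2*r2/(r1+r2)) - 1) = 2350.82 m/s
V2 = sqrt(mu/r2) = 3107.86 m/s
dV2 = V2*(1 - sqrt(2*r1/(r1+r2))) = 1445.19 m/s
Total dV = 3796 m/s

3796 m/s


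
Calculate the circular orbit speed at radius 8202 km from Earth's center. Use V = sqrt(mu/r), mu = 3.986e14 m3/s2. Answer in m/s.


V = sqrt(3.986e14 / 8202000) = 6971 m/s

6971 m/s


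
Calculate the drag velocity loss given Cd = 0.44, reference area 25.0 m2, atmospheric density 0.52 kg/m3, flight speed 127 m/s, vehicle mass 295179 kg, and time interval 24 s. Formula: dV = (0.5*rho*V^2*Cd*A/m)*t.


D = 0.5 * 0.52 * 127^2 * 0.44 * 25.0 = 46128.94 N
a = 46128.94 / 295179 = 0.1563 m/s2
dV = 0.1563 * 24 = 3.8 m/s

3.8 m/s


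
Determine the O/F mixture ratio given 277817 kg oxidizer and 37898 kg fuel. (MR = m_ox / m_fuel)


MR = 277817 / 37898 = 7.33

7.33


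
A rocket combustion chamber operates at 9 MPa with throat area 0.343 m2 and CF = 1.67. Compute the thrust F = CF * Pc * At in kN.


F = 1.67 * 9e6 * 0.343 = 5.1553e+06 N = 5155.3 kN

5155.3 kN


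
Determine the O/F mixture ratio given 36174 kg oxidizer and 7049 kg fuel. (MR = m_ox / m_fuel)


MR = 36174 / 7049 = 5.13

5.13


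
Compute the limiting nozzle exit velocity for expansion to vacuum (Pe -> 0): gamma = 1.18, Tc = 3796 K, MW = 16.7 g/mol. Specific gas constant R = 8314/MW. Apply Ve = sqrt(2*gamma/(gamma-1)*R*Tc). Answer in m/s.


R = 8314 / 16.7 = 497.84 J/(kg.K)
Ve = sqrt(2 * 1.18 / (1.18 - 1) * 497.84 * 3796) = 4978 m/s

4978 m/s


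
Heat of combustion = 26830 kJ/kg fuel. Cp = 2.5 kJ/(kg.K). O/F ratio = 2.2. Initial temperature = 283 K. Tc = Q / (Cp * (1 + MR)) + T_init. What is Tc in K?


Tc = 26830 / (2.5 * (1 + 2.2)) + 283 = 3637 K

3637 K


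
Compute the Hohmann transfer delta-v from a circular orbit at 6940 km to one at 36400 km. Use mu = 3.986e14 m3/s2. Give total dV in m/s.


V1 = sqrt(mu/r1) = 7578.6 m/s
dV1 = V1*(sqrt(2*r2/(r1+r2)) - 1) = 2243.63 m/s
V2 = sqrt(mu/r2) = 3309.16 m/s
dV2 = V2*(1 - sqrt(2*r1/(r1+r2))) = 1436.46 m/s
Total dV = 3680 m/s

3680 m/s


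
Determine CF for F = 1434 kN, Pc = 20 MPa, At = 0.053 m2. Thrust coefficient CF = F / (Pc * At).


CF = 1434000 / (20e6 * 0.053) = 1.35

1.35


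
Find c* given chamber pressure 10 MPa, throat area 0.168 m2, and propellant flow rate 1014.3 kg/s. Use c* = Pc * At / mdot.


c* = 10e6 * 0.168 / 1014.3 = 1656 m/s

1656 m/s


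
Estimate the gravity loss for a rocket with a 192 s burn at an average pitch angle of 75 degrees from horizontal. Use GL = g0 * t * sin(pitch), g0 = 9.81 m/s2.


GL = 9.81 * 192 * sin(75 deg) = 1819 m/s

1819 m/s


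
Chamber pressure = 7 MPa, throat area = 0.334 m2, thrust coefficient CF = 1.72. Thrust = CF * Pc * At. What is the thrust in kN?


F = 1.72 * 7e6 * 0.334 = 4.0214e+06 N = 4021.4 kN

4021.4 kN


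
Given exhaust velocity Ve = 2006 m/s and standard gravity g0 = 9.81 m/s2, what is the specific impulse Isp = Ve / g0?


Isp = Ve / g0 = 2006 / 9.81 = 204.5 s

204.5 s


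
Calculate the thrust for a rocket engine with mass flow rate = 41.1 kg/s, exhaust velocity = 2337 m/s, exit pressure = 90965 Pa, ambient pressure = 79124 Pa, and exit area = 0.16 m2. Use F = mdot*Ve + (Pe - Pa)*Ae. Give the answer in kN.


F = 41.1 * 2337 + (90965 - 79124) * 0.16 = 97945.0 N = 97.9 kN

97.9 kN


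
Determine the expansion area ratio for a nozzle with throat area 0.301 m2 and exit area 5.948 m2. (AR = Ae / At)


AR = 5.948 / 0.301 = 19.8

19.8


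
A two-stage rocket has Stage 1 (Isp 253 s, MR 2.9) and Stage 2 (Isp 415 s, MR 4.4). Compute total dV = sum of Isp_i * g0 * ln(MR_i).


dV1 = 253 * 9.81 * ln(2.9) = 2642.5 m/s
dV2 = 415 * 9.81 * ln(4.4) = 6031.8 m/s
Total dV = 2642.5 + 6031.8 = 8674.3 m/s ~ 8674 m/s

8674 m/s


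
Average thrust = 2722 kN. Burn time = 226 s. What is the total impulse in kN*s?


It = 2722 * 226 = 615172 kN*s

615172 kN*s


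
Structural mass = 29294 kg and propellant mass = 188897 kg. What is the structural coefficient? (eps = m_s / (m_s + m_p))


eps = 29294 / (29294 + 188897) = 0.1343

0.1343


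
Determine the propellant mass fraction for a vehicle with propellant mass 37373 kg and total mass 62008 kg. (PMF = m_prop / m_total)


PMF = 37373 / 62008 = 0.603

0.603


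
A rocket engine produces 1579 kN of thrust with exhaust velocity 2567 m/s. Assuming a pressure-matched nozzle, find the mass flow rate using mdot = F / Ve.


mdot = F / Ve = 1579000 / 2567 = 615.1 kg/s

615.1 kg/s


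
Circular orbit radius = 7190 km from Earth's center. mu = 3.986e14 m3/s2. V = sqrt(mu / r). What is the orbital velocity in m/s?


V = sqrt(3.986e14 / 7190000) = 7446 m/s

7446 m/s


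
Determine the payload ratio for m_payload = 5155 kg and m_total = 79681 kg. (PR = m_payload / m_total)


PR = 5155 / 79681 = 0.0647

0.0647


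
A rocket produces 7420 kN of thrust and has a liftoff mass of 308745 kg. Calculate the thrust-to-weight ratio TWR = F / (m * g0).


TWR = 7420000 / (308745 * 9.81) = 2.45

2.45


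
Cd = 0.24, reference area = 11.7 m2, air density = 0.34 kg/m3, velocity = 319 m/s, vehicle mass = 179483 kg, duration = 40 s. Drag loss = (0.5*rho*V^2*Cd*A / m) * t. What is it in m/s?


D = 0.5 * 0.34 * 319^2 * 0.24 * 11.7 = 48576.63 N
a = 48576.63 / 179483 = 0.2706 m/s2
dV = 0.2706 * 40 = 10.8 m/s

10.8 m/s


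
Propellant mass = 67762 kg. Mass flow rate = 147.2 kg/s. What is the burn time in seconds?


tb = 67762 / 147.2 = 460.3 s

460.3 s


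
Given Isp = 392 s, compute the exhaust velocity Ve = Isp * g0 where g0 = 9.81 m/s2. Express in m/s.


Ve = Isp * g0 = 392 * 9.81 = 3845.5 m/s

3845.5 m/s


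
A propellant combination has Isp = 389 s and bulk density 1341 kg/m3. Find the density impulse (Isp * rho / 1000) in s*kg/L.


rho*Isp = 389 * 1341 / 1000 = 522 s*kg/L

522 s*kg/L


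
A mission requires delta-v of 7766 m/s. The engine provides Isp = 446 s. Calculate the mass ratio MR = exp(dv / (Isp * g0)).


Ve = 446 * 9.81 = 4375.26 m/s
MR = exp(7766 / 4375.26) = 5.9

5.9


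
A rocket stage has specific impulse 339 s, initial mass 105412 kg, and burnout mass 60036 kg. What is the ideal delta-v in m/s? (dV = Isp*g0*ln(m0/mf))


Ve = 339 * 9.81 = 3325.59 m/s
dV = 3325.59 * ln(105412/60036) = 1872 m/s

1872 m/s


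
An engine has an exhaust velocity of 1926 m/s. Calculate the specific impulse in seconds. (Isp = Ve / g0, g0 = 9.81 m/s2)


Isp = Ve / g0 = 1926 / 9.81 = 196.3 s

196.3 s


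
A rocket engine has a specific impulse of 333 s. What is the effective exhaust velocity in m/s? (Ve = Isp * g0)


Ve = Isp * g0 = 333 * 9.81 = 3266.7 m/s

3266.7 m/s


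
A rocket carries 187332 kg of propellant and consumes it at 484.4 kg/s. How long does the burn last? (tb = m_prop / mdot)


tb = 187332 / 484.4 = 386.7 s

386.7 s


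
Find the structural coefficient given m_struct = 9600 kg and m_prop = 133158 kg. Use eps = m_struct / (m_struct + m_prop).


eps = 9600 / (9600 + 133158) = 0.0672

0.0672


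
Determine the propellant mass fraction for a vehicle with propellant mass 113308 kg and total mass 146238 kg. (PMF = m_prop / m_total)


PMF = 113308 / 146238 = 0.775

0.775


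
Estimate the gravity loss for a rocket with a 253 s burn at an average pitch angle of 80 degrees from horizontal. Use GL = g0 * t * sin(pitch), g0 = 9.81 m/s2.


GL = 9.81 * 253 * sin(80 deg) = 2444 m/s

2444 m/s


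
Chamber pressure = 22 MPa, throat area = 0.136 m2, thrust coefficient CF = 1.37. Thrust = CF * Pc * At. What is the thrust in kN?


F = 1.37 * 22e6 * 0.136 = 4.0990e+06 N = 4099.0 kN

4099.0 kN


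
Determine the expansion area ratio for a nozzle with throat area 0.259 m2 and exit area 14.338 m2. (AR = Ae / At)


AR = 14.338 / 0.259 = 55.4

55.4


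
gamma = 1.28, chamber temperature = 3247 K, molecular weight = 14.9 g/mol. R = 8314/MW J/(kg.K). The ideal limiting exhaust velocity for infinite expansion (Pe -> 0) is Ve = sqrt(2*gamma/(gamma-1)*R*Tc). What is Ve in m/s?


R = 8314 / 14.9 = 557.99 J/(kg.K)
Ve = sqrt(2 * 1.28 / (1.28 - 1) * 557.99 * 3247) = 4070 m/s

4070 m/s


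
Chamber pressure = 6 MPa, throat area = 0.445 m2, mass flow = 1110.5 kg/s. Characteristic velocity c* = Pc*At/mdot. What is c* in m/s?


c* = 6e6 * 0.445 / 1110.5 = 2404 m/s

2404 m/s


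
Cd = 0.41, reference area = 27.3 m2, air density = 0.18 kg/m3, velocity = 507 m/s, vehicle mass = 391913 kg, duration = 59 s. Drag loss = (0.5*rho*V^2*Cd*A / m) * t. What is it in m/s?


D = 0.5 * 0.18 * 507^2 * 0.41 * 27.3 = 258943.45 N
a = 258943.45 / 391913 = 0.6607 m/s2
dV = 0.6607 * 59 = 39.0 m/s

39.0 m/s


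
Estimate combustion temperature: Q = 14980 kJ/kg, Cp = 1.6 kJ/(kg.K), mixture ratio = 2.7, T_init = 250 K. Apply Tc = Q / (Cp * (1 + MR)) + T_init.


Tc = 14980 / (1.6 * (1 + 2.7)) + 250 = 2780 K

2780 K


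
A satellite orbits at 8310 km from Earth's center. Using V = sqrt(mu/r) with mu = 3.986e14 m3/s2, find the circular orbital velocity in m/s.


V = sqrt(3.986e14 / 8310000) = 6926 m/s

6926 m/s


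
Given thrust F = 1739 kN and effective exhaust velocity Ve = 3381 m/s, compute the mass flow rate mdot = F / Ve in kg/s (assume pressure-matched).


mdot = F / Ve = 1739000 / 3381 = 514.3 kg/s

514.3 kg/s


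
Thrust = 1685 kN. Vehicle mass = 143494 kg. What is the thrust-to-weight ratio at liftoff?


TWR = 1685000 / (143494 * 9.81) = 1.2

1.2


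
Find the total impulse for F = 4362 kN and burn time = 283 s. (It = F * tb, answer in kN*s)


It = 4362 * 283 = 1234446 kN*s

1234446 kN*s


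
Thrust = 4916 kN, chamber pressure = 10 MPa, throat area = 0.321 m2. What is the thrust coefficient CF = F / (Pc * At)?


CF = 4916000 / (10e6 * 0.321) = 1.53

1.53


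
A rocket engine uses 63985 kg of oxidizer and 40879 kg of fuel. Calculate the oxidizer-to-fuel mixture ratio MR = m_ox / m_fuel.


MR = 63985 / 40879 = 1.57

1.57


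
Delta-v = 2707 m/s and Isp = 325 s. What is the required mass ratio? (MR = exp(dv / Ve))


Ve = 325 * 9.81 = 3188.25 m/s
MR = exp(2707 / 3188.25) = 2.337

2.337


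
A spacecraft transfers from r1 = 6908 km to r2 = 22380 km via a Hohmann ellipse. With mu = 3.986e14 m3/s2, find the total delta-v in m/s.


V1 = sqrt(mu/r1) = 7596.13 m/s
dV1 = V1*(sqrt(2*r2/(r1+r2)) - 1) = 1794.45 m/s
V2 = sqrt(mu/r2) = 4220.25 m/s
dV2 = V2*(1 - sqrt(2*r1/(r1+r2))) = 1321.68 m/s
Total dV = 3116 m/s

3116 m/s


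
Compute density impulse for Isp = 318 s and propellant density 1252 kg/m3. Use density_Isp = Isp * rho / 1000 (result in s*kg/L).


rho*Isp = 318 * 1252 / 1000 = 398 s*kg/L

398 s*kg/L


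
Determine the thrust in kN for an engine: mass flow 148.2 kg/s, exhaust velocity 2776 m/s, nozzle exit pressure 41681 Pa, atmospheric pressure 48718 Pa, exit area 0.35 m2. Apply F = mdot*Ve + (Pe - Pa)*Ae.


F = 148.2 * 2776 + (41681 - 48718) * 0.35 = 408940.0 N = 408.9 kN

408.9 kN


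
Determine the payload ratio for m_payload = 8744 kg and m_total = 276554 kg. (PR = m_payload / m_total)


PR = 8744 / 276554 = 0.0316

0.0316


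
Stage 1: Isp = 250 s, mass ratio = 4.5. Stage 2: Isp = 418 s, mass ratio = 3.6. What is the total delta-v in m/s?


dV1 = 250 * 9.81 * ln(4.5) = 3688.7 m/s
dV2 = 418 * 9.81 * ln(3.6) = 5252.6 m/s
Total dV = 3688.7 + 5252.6 = 8941.3 m/s ~ 8941 m/s

8941 m/s


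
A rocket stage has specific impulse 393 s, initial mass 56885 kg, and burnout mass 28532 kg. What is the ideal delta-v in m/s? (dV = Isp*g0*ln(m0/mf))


Ve = 393 * 9.81 = 3855.33 m/s
dV = 3855.33 * ln(56885/28532) = 2660 m/s

2660 m/s


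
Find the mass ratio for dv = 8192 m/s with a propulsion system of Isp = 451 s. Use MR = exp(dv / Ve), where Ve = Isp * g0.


Ve = 451 * 9.81 = 4424.31 m/s
MR = exp(8192 / 4424.31) = 6.37

6.37


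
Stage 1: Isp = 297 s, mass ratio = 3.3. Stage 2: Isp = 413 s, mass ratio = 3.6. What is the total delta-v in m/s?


dV1 = 297 * 9.81 * ln(3.3) = 3478.6 m/s
dV2 = 413 * 9.81 * ln(3.6) = 5189.7 m/s
Total dV = 3478.6 + 5189.7 = 8668.3 m/s ~ 8668 m/s

8668 m/s


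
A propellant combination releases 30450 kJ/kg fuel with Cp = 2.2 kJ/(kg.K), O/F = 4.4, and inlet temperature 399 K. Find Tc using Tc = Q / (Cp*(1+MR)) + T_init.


Tc = 30450 / (2.2 * (1 + 4.4)) + 399 = 2962 K

2962 K


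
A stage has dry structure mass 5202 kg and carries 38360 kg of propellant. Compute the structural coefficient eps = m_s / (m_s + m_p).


eps = 5202 / (5202 + 38360) = 0.1194

0.1194


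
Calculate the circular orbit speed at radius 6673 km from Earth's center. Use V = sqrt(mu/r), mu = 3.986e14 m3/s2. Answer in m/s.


V = sqrt(3.986e14 / 6673000) = 7729 m/s

7729 m/s


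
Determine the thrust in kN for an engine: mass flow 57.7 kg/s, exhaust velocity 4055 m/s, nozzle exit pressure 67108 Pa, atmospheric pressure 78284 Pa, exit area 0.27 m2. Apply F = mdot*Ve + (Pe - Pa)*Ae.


F = 57.7 * 4055 + (67108 - 78284) * 0.27 = 230956.0 N = 231.0 kN

231.0 kN


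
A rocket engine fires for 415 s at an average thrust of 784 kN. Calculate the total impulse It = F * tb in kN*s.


It = 784 * 415 = 325360 kN*s

325360 kN*s


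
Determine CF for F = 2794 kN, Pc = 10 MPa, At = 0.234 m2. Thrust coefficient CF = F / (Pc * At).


CF = 2794000 / (10e6 * 0.234) = 1.19

1.19


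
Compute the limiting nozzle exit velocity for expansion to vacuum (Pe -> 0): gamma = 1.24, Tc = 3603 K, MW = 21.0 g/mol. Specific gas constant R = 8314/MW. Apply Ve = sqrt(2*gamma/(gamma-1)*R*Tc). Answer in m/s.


R = 8314 / 21.0 = 395.9 J/(kg.K)
Ve = sqrt(2 * 1.24 / (1.24 - 1) * 395.9 * 3603) = 3839 m/s

3839 m/s


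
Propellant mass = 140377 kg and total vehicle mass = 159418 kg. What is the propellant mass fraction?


PMF = 140377 / 159418 = 0.881

0.881


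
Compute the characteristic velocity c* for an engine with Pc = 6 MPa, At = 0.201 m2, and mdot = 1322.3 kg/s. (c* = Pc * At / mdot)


c* = 6e6 * 0.201 / 1322.3 = 912 m/s

912 m/s


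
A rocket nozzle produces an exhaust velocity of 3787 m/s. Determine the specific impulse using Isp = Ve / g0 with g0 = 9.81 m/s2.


Isp = Ve / g0 = 3787 / 9.81 = 386.0 s

386.0 s


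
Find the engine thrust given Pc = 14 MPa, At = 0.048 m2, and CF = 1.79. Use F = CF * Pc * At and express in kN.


F = 1.79 * 14e6 * 0.048 = 1.2029e+06 N = 1202.9 kN

1202.9 kN


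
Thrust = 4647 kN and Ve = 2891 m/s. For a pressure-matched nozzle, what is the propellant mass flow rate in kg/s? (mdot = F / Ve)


mdot = F / Ve = 4647000 / 2891 = 1607.4 kg/s

1607.4 kg/s


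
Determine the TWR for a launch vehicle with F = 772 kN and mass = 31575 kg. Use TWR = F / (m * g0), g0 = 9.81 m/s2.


TWR = 772000 / (31575 * 9.81) = 2.49

2.49


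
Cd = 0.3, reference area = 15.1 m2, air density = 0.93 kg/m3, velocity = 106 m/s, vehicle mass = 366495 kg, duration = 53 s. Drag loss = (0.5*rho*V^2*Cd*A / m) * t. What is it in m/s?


D = 0.5 * 0.93 * 106^2 * 0.3 * 15.1 = 23668.07 N
a = 23668.07 / 366495 = 0.0646 m/s2
dV = 0.0646 * 53 = 3.4 m/s

3.4 m/s


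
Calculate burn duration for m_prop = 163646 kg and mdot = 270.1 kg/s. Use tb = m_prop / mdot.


tb = 163646 / 270.1 = 605.9 s

605.9 s


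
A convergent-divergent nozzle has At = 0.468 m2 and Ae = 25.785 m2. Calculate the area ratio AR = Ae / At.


AR = 25.785 / 0.468 = 55.1

55.1


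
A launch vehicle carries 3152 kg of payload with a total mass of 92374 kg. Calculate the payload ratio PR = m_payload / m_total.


PR = 3152 / 92374 = 0.0341

0.0341


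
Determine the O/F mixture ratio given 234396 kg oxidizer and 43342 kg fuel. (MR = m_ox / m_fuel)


MR = 234396 / 43342 = 5.41

5.41


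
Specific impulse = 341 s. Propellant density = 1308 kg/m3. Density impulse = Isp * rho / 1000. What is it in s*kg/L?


rho*Isp = 341 * 1308 / 1000 = 446 s*kg/L

446 s*kg/L


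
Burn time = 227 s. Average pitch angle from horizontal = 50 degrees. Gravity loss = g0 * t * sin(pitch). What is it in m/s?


GL = 9.81 * 227 * sin(50 deg) = 1706 m/s

1706 m/s


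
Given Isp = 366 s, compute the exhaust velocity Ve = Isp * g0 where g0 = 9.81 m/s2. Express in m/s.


Ve = Isp * g0 = 366 * 9.81 = 3590.5 m/s

3590.5 m/s


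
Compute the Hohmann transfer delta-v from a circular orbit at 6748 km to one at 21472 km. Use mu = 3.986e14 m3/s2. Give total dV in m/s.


V1 = sqrt(mu/r1) = 7685.66 m/s
dV1 = V1*(sqrt(2*r2/(r1+r2)) - 1) = 1795.33 m/s
V2 = sqrt(mu/r2) = 4308.56 m/s
dV2 = V2*(1 - sqrt(2*r1/(r1+r2))) = 1328.97 m/s
Total dV = 3124 m/s

3124 m/s


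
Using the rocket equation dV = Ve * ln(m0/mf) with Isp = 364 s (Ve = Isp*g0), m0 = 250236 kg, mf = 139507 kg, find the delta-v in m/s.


Ve = 364 * 9.81 = 3570.84 m/s
dV = 3570.84 * ln(250236/139507) = 2086 m/s

2086 m/s


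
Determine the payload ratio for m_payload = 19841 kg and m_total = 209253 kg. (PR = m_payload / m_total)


PR = 19841 / 209253 = 0.0948

0.0948


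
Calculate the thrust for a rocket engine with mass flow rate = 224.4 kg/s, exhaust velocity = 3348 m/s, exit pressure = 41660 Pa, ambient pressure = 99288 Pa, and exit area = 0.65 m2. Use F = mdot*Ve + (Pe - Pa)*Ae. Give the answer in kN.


F = 224.4 * 3348 + (41660 - 99288) * 0.65 = 713833.0 N = 713.8 kN

713.8 kN


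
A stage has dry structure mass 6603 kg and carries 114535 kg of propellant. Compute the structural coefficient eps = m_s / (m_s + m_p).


eps = 6603 / (6603 + 114535) = 0.0545

0.0545


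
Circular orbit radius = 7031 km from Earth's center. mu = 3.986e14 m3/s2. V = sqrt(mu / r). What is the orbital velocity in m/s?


V = sqrt(3.986e14 / 7031000) = 7529 m/s

7529 m/s


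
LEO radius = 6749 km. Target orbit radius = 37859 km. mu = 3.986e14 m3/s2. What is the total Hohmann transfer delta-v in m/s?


V1 = sqrt(mu/r1) = 7685.09 m/s
dV1 = V1*(sqrt(2*r2/(r1+r2)) - 1) = 2327.4 m/s
V2 = sqrt(mu/r2) = 3244.77 m/s
dV2 = V2*(1 - sqrt(2*r1/(r1+r2))) = 1459.88 m/s
Total dV = 3787 m/s

3787 m/s


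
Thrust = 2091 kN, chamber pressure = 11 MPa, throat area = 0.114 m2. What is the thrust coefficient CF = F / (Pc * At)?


CF = 2091000 / (11e6 * 0.114) = 1.67

1.67


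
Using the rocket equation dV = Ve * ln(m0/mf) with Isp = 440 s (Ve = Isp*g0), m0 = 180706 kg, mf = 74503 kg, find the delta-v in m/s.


Ve = 440 * 9.81 = 4316.4 m/s
dV = 4316.4 * ln(180706/74503) = 3824 m/s

3824 m/s


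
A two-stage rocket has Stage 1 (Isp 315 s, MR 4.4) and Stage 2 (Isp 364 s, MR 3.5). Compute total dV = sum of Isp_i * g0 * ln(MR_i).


dV1 = 315 * 9.81 * ln(4.4) = 4578.4 m/s
dV2 = 364 * 9.81 * ln(3.5) = 4473.4 m/s
Total dV = 4578.4 + 4473.4 = 9051.8 m/s ~ 9052 m/s

9052 m/s


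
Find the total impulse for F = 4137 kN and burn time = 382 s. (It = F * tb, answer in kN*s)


It = 4137 * 382 = 1580334 kN*s

1580334 kN*s


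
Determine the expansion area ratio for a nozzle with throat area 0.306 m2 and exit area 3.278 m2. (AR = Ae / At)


AR = 3.278 / 0.306 = 10.7

10.7


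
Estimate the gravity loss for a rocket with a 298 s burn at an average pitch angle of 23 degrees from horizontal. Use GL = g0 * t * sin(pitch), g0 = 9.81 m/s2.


GL = 9.81 * 298 * sin(23 deg) = 1142 m/s

1142 m/s


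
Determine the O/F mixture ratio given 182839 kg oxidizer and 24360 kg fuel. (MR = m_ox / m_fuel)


MR = 182839 / 24360 = 7.51

7.51


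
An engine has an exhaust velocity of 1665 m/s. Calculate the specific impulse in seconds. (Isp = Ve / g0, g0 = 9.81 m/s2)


Isp = Ve / g0 = 1665 / 9.81 = 169.7 s

169.7 s


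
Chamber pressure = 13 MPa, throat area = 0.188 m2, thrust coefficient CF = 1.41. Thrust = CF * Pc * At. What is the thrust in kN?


F = 1.41 * 13e6 * 0.188 = 3.4460e+06 N = 3446.0 kN

3446.0 kN


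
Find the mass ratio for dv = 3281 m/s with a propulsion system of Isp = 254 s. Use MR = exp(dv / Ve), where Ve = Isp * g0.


Ve = 254 * 9.81 = 2491.74 m/s
MR = exp(3281 / 2491.74) = 3.731

3.731


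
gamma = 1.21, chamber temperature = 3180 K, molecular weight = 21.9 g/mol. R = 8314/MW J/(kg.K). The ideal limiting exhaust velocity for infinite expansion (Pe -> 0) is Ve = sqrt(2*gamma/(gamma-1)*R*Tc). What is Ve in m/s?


R = 8314 / 21.9 = 379.63 J/(kg.K)
Ve = sqrt(2 * 1.21 / (1.21 - 1) * 379.63 * 3180) = 3730 m/s

3730 m/s


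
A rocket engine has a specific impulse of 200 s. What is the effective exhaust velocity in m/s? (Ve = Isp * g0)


Ve = Isp * g0 = 200 * 9.81 = 1962.0 m/s

1962.0 m/s


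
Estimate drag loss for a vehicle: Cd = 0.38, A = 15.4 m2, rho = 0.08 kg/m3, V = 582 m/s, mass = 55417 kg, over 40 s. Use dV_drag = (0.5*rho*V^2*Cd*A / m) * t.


D = 0.5 * 0.08 * 582^2 * 0.38 * 15.4 = 79288.51 N
a = 79288.51 / 55417 = 1.4308 m/s2
dV = 1.4308 * 40 = 57.2 m/s

57.2 m/s


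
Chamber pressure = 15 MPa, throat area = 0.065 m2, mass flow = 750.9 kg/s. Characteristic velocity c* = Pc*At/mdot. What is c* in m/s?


c* = 15e6 * 0.065 / 750.9 = 1298 m/s

1298 m/s


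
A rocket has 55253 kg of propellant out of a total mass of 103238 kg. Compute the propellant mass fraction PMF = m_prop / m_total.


PMF = 55253 / 103238 = 0.535

0.535


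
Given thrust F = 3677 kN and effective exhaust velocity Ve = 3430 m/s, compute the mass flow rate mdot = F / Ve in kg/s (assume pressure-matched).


mdot = F / Ve = 3677000 / 3430 = 1072.0 kg/s

1072.0 kg/s


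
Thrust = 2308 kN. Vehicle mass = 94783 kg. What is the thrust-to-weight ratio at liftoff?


TWR = 2308000 / (94783 * 9.81) = 2.48

2.48


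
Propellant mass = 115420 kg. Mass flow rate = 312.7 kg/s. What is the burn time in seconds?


tb = 115420 / 312.7 = 369.1 s

369.1 s


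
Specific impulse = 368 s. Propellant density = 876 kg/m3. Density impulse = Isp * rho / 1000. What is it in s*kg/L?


rho*Isp = 368 * 876 / 1000 = 322 s*kg/L

322 s*kg/L


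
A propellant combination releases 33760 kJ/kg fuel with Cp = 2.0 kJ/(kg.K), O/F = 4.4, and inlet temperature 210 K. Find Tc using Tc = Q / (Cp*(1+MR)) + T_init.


Tc = 33760 / (2.0 * (1 + 4.4)) + 210 = 3336 K

3336 K


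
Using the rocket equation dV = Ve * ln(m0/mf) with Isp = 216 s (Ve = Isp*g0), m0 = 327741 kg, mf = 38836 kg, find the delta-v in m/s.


Ve = 216 * 9.81 = 2118.96 m/s
dV = 2118.96 * ln(327741/38836) = 4519 m/s

4519 m/s


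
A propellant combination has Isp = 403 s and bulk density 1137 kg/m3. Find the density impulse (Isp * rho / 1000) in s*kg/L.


rho*Isp = 403 * 1137 / 1000 = 458 s*kg/L

458 s*kg/L


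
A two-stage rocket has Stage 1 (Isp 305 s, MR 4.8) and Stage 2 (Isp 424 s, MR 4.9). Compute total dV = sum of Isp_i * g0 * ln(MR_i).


dV1 = 305 * 9.81 * ln(4.8) = 4693.4 m/s
dV2 = 424 * 9.81 * ln(4.9) = 6610.3 m/s
Total dV = 4693.4 + 6610.3 = 11303.7 m/s ~ 11304 m/s

11304 m/s


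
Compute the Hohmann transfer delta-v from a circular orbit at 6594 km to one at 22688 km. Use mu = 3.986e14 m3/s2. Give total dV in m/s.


V1 = sqrt(mu/r1) = 7774.89 m/s
dV1 = V1*(sqrt(2*r2/(r1+r2)) - 1) = 1903.59 m/s
V2 = sqrt(mu/r2) = 4191.51 m/s
dV2 = V2*(1 - sqrt(2*r1/(r1+r2))) = 1378.58 m/s
Total dV = 3282 m/s

3282 m/s


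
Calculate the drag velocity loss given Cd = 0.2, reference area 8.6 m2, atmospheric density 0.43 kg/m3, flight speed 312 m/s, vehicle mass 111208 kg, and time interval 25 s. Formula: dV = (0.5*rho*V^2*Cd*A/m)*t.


D = 0.5 * 0.43 * 312^2 * 0.2 * 8.6 = 35997.81 N
a = 35997.81 / 111208 = 0.3237 m/s2
dV = 0.3237 * 25 = 8.1 m/s

8.1 m/s


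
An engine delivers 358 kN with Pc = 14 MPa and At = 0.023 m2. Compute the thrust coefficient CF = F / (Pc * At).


CF = 358000 / (14e6 * 0.023) = 1.11

1.11


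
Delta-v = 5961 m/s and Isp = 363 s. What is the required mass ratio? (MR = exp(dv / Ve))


Ve = 363 * 9.81 = 3561.03 m/s
MR = exp(5961 / 3561.03) = 5.333

5.333


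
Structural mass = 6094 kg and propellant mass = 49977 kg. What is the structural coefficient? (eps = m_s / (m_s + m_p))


eps = 6094 / (6094 + 49977) = 0.1087

0.1087


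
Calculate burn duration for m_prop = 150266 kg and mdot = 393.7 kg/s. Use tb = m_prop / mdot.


tb = 150266 / 393.7 = 381.7 s

381.7 s


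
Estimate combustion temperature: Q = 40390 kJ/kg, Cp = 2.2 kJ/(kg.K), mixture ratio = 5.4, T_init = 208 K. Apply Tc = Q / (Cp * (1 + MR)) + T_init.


Tc = 40390 / (2.2 * (1 + 5.4)) + 208 = 3077 K

3077 K


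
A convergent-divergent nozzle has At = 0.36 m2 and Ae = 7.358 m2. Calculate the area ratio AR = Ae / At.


AR = 7.358 / 0.36 = 20.4

20.4


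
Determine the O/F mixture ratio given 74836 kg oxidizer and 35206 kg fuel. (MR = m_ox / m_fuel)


MR = 74836 / 35206 = 2.13

2.13


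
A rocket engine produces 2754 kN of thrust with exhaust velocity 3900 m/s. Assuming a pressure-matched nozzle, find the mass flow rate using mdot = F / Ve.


mdot = F / Ve = 2754000 / 3900 = 706.2 kg/s

706.2 kg/s


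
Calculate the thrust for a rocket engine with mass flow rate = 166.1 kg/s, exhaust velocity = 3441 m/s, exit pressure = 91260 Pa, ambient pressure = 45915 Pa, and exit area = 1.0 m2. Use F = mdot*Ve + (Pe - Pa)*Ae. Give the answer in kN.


F = 166.1 * 3441 + (91260 - 45915) * 1.0 = 616895.0 N = 616.9 kN

616.9 kN
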